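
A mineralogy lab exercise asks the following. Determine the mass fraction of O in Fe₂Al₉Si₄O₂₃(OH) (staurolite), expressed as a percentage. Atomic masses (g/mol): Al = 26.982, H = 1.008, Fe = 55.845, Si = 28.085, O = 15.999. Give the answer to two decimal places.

Formula mass = 2*55.845 + 9*26.982 + 4*28.085 + 24*15.999 + 1*1.008 = 851.852 g/mol, of which 383.976 g is O.
So O makes up 383.976/851.852 = 0.4508 of the mass, i.e. 45.08%.

45.08 mass %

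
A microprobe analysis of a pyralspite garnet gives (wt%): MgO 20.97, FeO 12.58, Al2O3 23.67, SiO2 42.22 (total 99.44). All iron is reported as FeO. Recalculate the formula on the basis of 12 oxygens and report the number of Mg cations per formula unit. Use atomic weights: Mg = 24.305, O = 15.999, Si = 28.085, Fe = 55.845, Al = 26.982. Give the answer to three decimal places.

MgO: 20.97/40.304 = 0.52030 mol → 0.52030 mol Mg, 0.52030 mol O.
FeO: 12.58/71.844 = 0.17510 mol → 0.17510 mol Fe, 0.17510 mol O.
Al2O3: 23.67/101.961 = 0.23215 mol → 0.46430 mol Al, 0.69645 mol O.
SiO2: 42.22/60.083 = 0.70269 mol → 0.70269 mol Si, 1.40538 mol O.
Total oxygen = 2.79723 mol. Normalization factor = 12/2.79723 = 4.28996.
Mg per 12 O = 0.52030 × 4.28996 = 2.232.

2.232 Mg apfu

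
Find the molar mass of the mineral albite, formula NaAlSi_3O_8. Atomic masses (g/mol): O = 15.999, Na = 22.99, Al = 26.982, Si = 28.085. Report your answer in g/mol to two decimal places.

262.22 g/mol

The formula mass is the sum 1·22.99 + 1·26.982 + 3·28.085 + 8·15.999.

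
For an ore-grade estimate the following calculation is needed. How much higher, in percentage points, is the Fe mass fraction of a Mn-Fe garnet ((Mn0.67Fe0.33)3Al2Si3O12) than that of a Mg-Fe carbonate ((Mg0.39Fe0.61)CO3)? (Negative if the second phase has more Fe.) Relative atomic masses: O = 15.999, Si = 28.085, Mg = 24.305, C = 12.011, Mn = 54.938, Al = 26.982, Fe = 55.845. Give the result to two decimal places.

-21.75 percentage points

First mineral: 55.287 g Fe in 495.919 g formula = 11.15 wt% Fe.
Second mineral: 34.065 g Fe in 103.552 g formula = 32.90 wt% Fe.
11.15% − 32.90% gives a difference of -21.75 percentage points.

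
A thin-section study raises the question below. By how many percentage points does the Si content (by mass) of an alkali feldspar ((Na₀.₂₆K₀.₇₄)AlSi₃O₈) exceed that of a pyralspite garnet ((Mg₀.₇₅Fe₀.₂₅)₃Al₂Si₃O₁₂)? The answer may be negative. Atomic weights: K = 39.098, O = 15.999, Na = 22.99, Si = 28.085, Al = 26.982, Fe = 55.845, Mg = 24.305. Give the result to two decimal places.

First mineral: 84.255 g Si in 274.139 g formula = 30.73 wt% Si.
Second mineral: 84.255 g Si in 426.777 g formula = 19.74 wt% Si.
30.73% − 19.74% gives a difference of 10.99 percentage points.

10.99 percentage points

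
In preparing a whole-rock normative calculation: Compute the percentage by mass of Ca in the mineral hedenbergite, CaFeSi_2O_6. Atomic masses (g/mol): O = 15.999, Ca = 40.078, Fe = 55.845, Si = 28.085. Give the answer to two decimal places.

Formula mass = 1×40.078 + 1×55.845 + 2×28.085 + 6×15.999 = 248.087 g/mol, of which 40.078 g is Ca.
So Ca makes up 40.078/248.087 = 0.1615 of the mass, i.e. 16.15%.

16.15 wt%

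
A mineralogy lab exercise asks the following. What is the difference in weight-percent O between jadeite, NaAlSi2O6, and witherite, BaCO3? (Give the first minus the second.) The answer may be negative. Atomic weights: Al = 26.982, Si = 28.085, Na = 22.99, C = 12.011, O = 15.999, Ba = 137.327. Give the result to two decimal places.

23.17 percentage points

O in NaAlSi2O6: molar mass 202.136 g/mol; 6×15.999 = 95.994 g → 47.49 wt%.
O in BaCO3: molar mass 197.335 g/mol; 3×15.999 = 47.997 g → 24.32 wt%.
Difference = 47.49 − 24.32 = 23.17 percentage points.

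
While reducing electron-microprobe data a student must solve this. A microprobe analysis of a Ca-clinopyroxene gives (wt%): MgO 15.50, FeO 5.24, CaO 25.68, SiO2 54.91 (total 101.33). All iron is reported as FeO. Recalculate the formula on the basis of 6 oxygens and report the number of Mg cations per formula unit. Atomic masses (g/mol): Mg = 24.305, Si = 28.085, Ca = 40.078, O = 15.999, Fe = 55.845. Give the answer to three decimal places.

MgO: 15.50/40.304 = 0.38458 mol → 0.38458 mol Mg, 0.38458 mol O.
FeO: 5.24/71.844 = 0.07294 mol → 0.07294 mol Fe, 0.07294 mol O.
CaO: 25.68/56.077 = 0.45794 mol → 0.45794 mol Ca, 0.45794 mol O.
SiO2: 54.91/60.083 = 0.91390 mol → 0.91390 mol Si, 1.82780 mol O.
Total oxygen = 2.74326 mol. Normalization factor = 6/2.74326 = 2.18718.
Mg per 6 O = 0.38458 × 2.18718 = 0.841.

0.841 Mg apfu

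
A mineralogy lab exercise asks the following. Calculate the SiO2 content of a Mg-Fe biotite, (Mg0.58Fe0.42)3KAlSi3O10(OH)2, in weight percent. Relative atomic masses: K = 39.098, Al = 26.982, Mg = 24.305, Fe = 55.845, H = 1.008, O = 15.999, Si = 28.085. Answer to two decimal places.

39.44 wt%

M((Mg0.58Fe0.42)3KAlSi3O10(OH)2) = 456.994 g/mol; M(SiO2) = 60.083 g/mol.
Moles SiO2 per formula unit = 3 Si ÷ 1 = 3.0000.
SiO2 fraction = (3.0000 × 60.083) / 456.994 = 180.249/456.994 = 0.3944.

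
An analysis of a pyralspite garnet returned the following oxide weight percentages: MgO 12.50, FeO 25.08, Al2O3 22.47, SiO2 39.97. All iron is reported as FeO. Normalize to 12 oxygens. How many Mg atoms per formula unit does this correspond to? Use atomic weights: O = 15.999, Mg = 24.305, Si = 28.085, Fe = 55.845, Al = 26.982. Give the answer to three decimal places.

1.404 Mg apfu

MgO (M=40.304): mol = 0.31014; Mg = 0.31014, O = 0.31014.
FeO (M=71.844): mol = 0.34909; Fe = 0.34909, O = 0.34909.
Al2O3 (M=101.961): mol = 0.22038; Al = 0.44076, O = 0.66114.
SiO2 (M=60.083): mol = 0.66525; Si = 0.66525, O = 1.33050.
ΣO = 2.65087; factor = 12/ΣO = 4.52682.
Mg apfu = 0.31014 × 4.52682 = 1.404.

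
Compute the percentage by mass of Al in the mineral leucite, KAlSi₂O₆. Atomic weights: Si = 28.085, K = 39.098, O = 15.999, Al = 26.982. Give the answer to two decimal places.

Molar mass of KAlSi₂O₆: 1·39.098 + 1·26.982 + 2·28.085 + 6·15.999 = 218.244 g/mol.
Mass of Al per formula unit: 1 × 26.982 = 26.982 g.
Weight fraction Al = 26.982 / 218.244 = 0.1236.

12.36 wt%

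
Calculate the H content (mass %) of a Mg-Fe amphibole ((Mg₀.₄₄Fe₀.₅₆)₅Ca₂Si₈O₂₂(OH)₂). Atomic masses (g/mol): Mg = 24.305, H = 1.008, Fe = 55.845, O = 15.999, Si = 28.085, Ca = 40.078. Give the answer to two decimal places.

0.22 mass %

Formula mass = 2.20*24.305 + 2.80*55.845 + 2*40.078 + 8*28.085 + 24*15.999 + 2*1.008 = 900.665 g/mol, of which 2.016 g is H.
So H makes up 2.016/900.665 = 0.0022 of the mass, i.e. 0.22%.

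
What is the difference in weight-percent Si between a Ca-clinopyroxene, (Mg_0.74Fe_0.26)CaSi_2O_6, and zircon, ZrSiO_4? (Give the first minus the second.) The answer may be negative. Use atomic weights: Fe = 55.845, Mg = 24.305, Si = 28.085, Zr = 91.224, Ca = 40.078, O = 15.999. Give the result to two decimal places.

Si in (Mg_0.74Fe_0.26)CaSi_2O_6: molar mass 224.747 g/mol; 2×28.085 = 56.170 g → 24.99 wt%.
Si in ZrSiO_4: molar mass 183.305 g/mol; 1×28.085 = 28.085 g → 15.32 wt%.
Difference = 24.99 − 15.32 = 9.67 percentage points.

9.67 percentage points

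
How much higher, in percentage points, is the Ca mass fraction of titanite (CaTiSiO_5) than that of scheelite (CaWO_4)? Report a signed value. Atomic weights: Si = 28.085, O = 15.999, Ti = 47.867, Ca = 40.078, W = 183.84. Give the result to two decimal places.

First mineral: 40.078 g Ca in 196.025 g formula = 20.45 wt% Ca.
Second mineral: 40.078 g Ca in 287.914 g formula = 13.92 wt% Ca.
20.45% − 13.92% gives a difference of 6.53 percentage points.

6.53 percentage points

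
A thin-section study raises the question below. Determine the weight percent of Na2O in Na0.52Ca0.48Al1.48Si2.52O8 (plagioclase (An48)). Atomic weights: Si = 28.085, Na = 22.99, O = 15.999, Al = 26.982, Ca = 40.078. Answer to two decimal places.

5.97 wt%

Molar mass of Na0.52Ca0.48Al1.48Si2.52O8 = 0.52*22.99 + 0.48*40.078 + 1.48*26.982 + 2.52*28.085 + 8*15.999 = 269.892 g/mol.
Each formula unit contains 0.52 Na, equivalent to 0.52/2 = 0.2600 mol Na2O.
M(Na2O) = 2×22.99 + 1×15.999 = 61.979 g/mol.
Mass of Na2O per formula unit = 0.2600 × 61.979 = 16.115 g.
Na2O wt% = 16.115 / 269.892 × 100 = 5.97%.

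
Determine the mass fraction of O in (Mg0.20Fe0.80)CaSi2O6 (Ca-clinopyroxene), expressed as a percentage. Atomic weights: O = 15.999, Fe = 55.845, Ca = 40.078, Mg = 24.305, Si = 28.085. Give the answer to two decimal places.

39.70 mass %

M((Mg0.20Fe0.80)CaSi2O6) = 241.779 g/mol.
O contributes 6 × 15.999 = 95.994 g per mole.
95.994/241.779 = 0.3970 → 39.70%.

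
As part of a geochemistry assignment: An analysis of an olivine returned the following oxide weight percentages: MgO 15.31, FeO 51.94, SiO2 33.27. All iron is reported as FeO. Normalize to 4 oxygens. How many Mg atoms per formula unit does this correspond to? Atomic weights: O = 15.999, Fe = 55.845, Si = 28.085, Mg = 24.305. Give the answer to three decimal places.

MgO: 15.31/40.304 = 0.37986 mol → 0.37986 mol Mg, 0.37986 mol O.
FeO: 51.94/71.844 = 0.72296 mol → 0.72296 mol Fe, 0.72296 mol O.
SiO2: 33.27/60.083 = 0.55373 mol → 0.55373 mol Si, 1.10746 mol O.
Total oxygen = 2.21028 mol. Normalization factor = 4/2.21028 = 1.80973.
Mg per 4 O = 0.37986 × 1.80973 = 0.687.

0.687 Mg apfu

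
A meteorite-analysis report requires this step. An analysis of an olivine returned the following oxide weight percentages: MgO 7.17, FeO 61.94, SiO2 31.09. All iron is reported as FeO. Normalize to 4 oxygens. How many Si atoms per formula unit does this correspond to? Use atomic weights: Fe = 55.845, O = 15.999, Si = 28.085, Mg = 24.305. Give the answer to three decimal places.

7.17 wt% MgO ÷ 40.304 g/mol = 0.17790 mol, giving 0.17790 Mg and 0.17790 O.
61.94 wt% FeO ÷ 71.844 g/mol = 0.86215 mol, giving 0.86215 Fe and 0.86215 O.
31.09 wt% SiO2 ÷ 60.083 g/mol = 0.51745 mol, giving 0.51745 Si and 1.03490 O.
Oxygen sums to 2.07495; scaling by 4/2.07495 = 1.92776 puts the formula on 4 O.
Si: 0.51745 × 1.92776 = 0.998 atoms per formula unit.

0.998 Si apfu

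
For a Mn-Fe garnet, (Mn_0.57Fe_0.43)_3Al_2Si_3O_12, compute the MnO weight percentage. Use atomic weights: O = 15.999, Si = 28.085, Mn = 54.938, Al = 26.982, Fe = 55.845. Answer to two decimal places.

24.45 wt%

Molar mass of (Mn_0.57Fe_0.43)_3Al_2Si_3O_12 = 1.71*54.938 + 1.29*55.845 + 2*26.982 + 3*28.085 + 12*15.999 = 496.191 g/mol.
Each formula unit contains 1.71 Mn, equivalent to 1.71/1 = 1.7100 mol MnO.
M(MnO) = 1×54.938 + 1×15.999 = 70.937 g/mol.
Mass of MnO per formula unit = 1.7100 × 70.937 = 121.302 g.
MnO wt% = 121.302 / 496.191 × 100 = 24.45%.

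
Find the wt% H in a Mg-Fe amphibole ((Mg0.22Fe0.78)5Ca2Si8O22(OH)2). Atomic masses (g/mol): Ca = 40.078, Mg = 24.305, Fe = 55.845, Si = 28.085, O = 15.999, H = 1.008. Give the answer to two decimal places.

0.22 wt%

M((Mg0.22Fe0.78)5Ca2Si8O22(OH)2) = 935.359 g/mol.
H contributes 2 × 1.008 = 2.016 g per mole.
2.016/935.359 = 0.0022 → 0.22%.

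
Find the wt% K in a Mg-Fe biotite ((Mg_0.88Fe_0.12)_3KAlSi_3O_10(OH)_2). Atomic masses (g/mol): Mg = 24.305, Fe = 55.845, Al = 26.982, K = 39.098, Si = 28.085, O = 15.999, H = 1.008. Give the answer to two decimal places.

M((Mg_0.88Fe_0.12)_3KAlSi_3O_10(OH)_2) = 428.608 g/mol.
K contributes 1 × 39.098 = 39.098 g per mole.
39.098/428.608 = 0.0912 → 9.12%.

9.12 mass %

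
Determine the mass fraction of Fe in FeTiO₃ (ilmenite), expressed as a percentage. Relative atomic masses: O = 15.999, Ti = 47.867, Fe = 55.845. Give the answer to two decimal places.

Formula mass = 1*55.845 + 1*47.867 + 3*15.999 = 151.709 g/mol, of which 55.845 g is Fe.
So Fe makes up 55.845/151.709 = 0.3681 of the mass, i.e. 36.81%.

36.81 wt%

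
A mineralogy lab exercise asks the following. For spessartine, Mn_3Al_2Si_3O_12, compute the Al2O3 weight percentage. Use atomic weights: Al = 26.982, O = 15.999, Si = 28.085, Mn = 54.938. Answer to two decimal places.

20.60 wt%

Formula mass = 495.021 g/mol.
2 Al → 1.0000 mol Al2O3 per formula unit; M(Al2O3) = 101.961, so Al2O3 mass = 101.961 g.
101.961/495.021 × 100 = 20.60 wt%.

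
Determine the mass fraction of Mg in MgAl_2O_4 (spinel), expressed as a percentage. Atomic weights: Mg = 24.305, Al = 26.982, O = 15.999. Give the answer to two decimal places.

M(MgAl_2O_4) = 142.265 g/mol.
Mg contributes 1 × 24.305 = 24.305 g per mole.
24.305/142.265 = 0.1708 → 17.08%.

17.08 weight percent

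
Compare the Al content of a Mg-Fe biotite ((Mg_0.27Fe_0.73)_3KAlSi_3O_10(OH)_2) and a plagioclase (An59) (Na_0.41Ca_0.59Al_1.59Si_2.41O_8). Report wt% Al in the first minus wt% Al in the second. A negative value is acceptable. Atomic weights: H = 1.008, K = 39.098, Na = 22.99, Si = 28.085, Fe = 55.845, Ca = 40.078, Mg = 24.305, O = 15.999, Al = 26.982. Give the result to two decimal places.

-10.24 percentage points

First mineral: 26.982 g Al in 486.327 g formula = 5.55 wt% Al.
Second mineral: 42.901 g Al in 271.650 g formula = 15.79 wt% Al.
5.55% − 15.79% gives a difference of -10.24 percentage points.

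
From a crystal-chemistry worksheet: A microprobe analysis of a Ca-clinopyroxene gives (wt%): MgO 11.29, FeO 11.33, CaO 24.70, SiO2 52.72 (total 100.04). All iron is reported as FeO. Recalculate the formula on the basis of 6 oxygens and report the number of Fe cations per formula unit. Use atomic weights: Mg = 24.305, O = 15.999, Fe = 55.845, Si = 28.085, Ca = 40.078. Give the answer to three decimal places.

0.359 Fe apfu

MgO (M=40.304): mol = 0.28012; Mg = 0.28012, O = 0.28012.
FeO (M=71.844): mol = 0.15770; Fe = 0.15770, O = 0.15770.
CaO (M=56.077): mol = 0.44047; Ca = 0.44047, O = 0.44047.
SiO2 (M=60.083): mol = 0.87745; Si = 0.87745, O = 1.75490.
ΣO = 2.63319; factor = 6/ΣO = 2.27861.
Fe apfu = 0.15770 × 2.27861 = 0.359.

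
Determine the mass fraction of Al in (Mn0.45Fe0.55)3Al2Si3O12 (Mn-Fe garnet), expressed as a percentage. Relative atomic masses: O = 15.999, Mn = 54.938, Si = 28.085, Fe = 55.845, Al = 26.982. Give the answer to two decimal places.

Formula mass = 1.35*54.938 + 1.65*55.845 + 2*26.982 + 3*28.085 + 12*15.999 = 496.518 g/mol, of which 53.964 g is Al.
So Al makes up 53.964/496.518 = 0.1087 of the mass, i.e. 10.87%.

10.87 weight percent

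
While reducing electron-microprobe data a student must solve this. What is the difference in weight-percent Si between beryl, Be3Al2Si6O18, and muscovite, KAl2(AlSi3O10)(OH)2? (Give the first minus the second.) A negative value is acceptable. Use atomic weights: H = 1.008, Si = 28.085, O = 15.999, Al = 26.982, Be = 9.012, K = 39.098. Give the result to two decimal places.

Si in Be3Al2Si6O18: molar mass 537.492 g/mol; 6×28.085 = 168.510 g → 31.35 wt%.
Si in KAl2(AlSi3O10)(OH)2: molar mass 398.303 g/mol; 3×28.085 = 84.255 g → 21.15 wt%.
Difference = 31.35 − 21.15 = 10.20 percentage points.

10.20 percentage points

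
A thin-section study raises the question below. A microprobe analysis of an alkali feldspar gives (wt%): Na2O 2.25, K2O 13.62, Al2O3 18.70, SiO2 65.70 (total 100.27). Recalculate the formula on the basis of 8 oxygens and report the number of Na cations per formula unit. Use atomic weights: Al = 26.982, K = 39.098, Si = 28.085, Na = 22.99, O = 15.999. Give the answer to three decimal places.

0.199 Na apfu

Na2O: 2.25/61.979 = 0.03630 mol → 0.07260 mol Na, 0.03630 mol O.
K2O: 13.62/94.195 = 0.14459 mol → 0.28918 mol K, 0.14459 mol O.
Al2O3: 18.70/101.961 = 0.18340 mol → 0.36680 mol Al, 0.55020 mol O.
SiO2: 65.70/60.083 = 1.09349 mol → 1.09349 mol Si, 2.18698 mol O.
Total oxygen = 2.91807 mol. Normalization factor = 8/2.91807 = 2.74154.
Na per 8 O = 0.07260 × 2.74154 = 0.199.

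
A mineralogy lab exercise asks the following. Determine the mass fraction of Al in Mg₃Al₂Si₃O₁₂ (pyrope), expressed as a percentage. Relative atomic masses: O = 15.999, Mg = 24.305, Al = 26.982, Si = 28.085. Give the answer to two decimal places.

Molar mass of Mg₃Al₂Si₃O₁₂: 3×24.305 + 2×26.982 + 3×28.085 + 12×15.999 = 403.122 g/mol.
Mass of Al per formula unit: 2 × 26.982 = 53.964 g.
Weight fraction Al = 53.964 / 403.122 = 0.1339.

13.39 mass %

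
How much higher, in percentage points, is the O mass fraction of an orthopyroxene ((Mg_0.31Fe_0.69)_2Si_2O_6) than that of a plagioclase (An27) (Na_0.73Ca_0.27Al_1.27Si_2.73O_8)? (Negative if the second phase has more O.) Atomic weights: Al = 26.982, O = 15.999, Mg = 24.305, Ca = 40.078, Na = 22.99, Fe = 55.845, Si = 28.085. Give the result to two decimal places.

O in (Mg_0.31Fe_0.69)_2Si_2O_6: molar mass 244.299 g/mol; 6×15.999 = 95.994 g → 39.29 wt%.
O in Na_0.73Ca_0.27Al_1.27Si_2.73O_8: molar mass 266.535 g/mol; 8×15.999 = 127.992 g → 48.02 wt%.
Difference = 39.29 − 48.02 = -8.73 percentage points.

-8.73 percentage points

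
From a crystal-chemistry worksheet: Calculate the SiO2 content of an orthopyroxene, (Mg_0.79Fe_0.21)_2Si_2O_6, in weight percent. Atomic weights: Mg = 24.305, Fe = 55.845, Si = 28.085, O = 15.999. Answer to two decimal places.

56.15 wt%

Formula mass = 214.021 g/mol.
2 Si → 2.0000 mol SiO2 per formula unit; M(SiO2) = 60.083, so SiO2 mass = 120.166 g.
120.166/214.021 × 100 = 56.15 wt%.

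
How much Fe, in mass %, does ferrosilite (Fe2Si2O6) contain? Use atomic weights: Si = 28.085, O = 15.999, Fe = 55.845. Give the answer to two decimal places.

M(Fe2Si2O6) = 263.854 g/mol.
Fe contributes 2 × 55.845 = 111.690 g per mole.
111.690/263.854 = 0.4233 → 42.33%.

42.33 mass %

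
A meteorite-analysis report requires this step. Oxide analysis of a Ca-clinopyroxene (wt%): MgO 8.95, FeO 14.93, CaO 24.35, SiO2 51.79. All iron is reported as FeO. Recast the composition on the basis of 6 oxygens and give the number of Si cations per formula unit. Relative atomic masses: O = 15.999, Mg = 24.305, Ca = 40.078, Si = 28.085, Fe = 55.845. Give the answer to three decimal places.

1.998 Si apfu

8.95 wt% MgO ÷ 40.304 g/mol = 0.22206 mol, giving 0.22206 Mg and 0.22206 O.
14.93 wt% FeO ÷ 71.844 g/mol = 0.20781 mol, giving 0.20781 Fe and 0.20781 O.
24.35 wt% CaO ÷ 56.077 g/mol = 0.43422 mol, giving 0.43422 Ca and 0.43422 O.
51.79 wt% SiO2 ÷ 60.083 g/mol = 0.86197 mol, giving 0.86197 Si and 1.72394 O.
Oxygen sums to 2.58803; scaling by 6/2.58803 = 2.31837 puts the formula on 6 O.
Si: 0.86197 × 2.31837 = 1.998 atoms per formula unit.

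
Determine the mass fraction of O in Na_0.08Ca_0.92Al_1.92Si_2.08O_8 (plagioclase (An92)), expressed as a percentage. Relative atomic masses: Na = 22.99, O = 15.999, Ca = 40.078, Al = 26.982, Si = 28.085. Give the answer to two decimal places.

M(Na_0.08Ca_0.92Al_1.92Si_2.08O_8) = 276.925 g/mol.
O contributes 8 × 15.999 = 127.992 g per mole.
127.992/276.925 = 0.4622 → 46.22%.

46.22 weight percent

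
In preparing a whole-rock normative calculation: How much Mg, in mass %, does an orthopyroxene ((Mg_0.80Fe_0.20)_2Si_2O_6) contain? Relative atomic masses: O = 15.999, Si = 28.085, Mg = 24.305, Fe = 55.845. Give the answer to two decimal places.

Molar mass of (Mg_0.80Fe_0.20)_2Si_2O_6: 1.60*24.305 + 0.40*55.845 + 2*28.085 + 6*15.999 = 213.390 g/mol.
Mass of Mg per formula unit: 1.60 × 24.305 = 38.888 g.
Weight fraction Mg = 38.888 / 213.390 = 0.1822.

18.22 mass %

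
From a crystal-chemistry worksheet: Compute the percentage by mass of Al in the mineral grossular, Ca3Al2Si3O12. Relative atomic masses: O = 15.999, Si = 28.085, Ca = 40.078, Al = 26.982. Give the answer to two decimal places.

M(Ca3Al2Si3O12) = 450.441 g/mol.
Al contributes 2 × 26.982 = 53.964 g per mole.
53.964/450.441 = 0.1198 → 11.98%.

11.98 wt%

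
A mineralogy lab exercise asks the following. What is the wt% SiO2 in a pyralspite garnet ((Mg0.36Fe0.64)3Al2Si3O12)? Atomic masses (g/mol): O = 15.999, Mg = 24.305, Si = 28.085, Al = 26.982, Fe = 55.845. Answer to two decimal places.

Molar mass of (Mg0.36Fe0.64)3Al2Si3O12 = 1.08*24.305 + 1.92*55.845 + 2*26.982 + 3*28.085 + 12*15.999 = 463.679 g/mol.
Each formula unit contains 3 Si, equivalent to 3/1 = 3.0000 mol SiO2.
M(SiO2) = 1×28.085 + 2×15.999 = 60.083 g/mol.
Mass of SiO2 per formula unit = 3.0000 × 60.083 = 180.249 g.
SiO2 wt% = 180.249 / 463.679 × 100 = 38.87%.

38.87 wt%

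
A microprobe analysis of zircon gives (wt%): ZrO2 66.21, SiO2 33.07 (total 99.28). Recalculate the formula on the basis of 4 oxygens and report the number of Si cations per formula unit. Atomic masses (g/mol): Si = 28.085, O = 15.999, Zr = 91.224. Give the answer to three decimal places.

1.012 Si apfu

66.21 wt% ZrO2 ÷ 123.222 g/mol = 0.53732 mol, giving 0.53732 Zr and 1.07464 O.
33.07 wt% SiO2 ÷ 60.083 g/mol = 0.55041 mol, giving 0.55041 Si and 1.10082 O.
Oxygen sums to 2.17546; scaling by 4/2.17546 = 1.83869 puts the formula on 4 O.
Si: 0.55041 × 1.83869 = 1.012 atoms per formula unit.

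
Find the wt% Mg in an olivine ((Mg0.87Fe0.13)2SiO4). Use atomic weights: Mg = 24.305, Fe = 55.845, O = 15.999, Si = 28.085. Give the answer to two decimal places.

M((Mg0.87Fe0.13)2SiO4) = 148.891 g/mol.
Mg contributes 1.74 × 24.305 = 42.291 g per mole.
42.291/148.891 = 0.2840 → 28.40%.

28.40 weight percent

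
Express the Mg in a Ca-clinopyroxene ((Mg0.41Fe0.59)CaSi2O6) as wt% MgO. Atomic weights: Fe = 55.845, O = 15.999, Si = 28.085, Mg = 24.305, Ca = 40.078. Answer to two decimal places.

Molar mass of (Mg0.41Fe0.59)CaSi2O6 = 0.41×24.305 + 0.59×55.845 + 1×40.078 + 2×28.085 + 6×15.999 = 235.156 g/mol.
Each formula unit contains 0.41 Mg, equivalent to 0.41/1 = 0.4100 mol MgO.
M(MgO) = 1×24.305 + 1×15.999 = 40.304 g/mol.
Mass of MgO per formula unit = 0.4100 × 40.304 = 16.525 g.
MgO wt% = 16.525 / 235.156 × 100 = 7.03%.

7.03 wt%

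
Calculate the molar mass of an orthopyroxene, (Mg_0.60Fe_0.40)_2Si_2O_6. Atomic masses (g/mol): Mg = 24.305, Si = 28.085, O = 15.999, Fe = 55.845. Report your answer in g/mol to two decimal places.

226.01 g/mol

The formula mass is the sum 1.20*24.305 + 0.80*55.845 + 2*28.085 + 6*15.999.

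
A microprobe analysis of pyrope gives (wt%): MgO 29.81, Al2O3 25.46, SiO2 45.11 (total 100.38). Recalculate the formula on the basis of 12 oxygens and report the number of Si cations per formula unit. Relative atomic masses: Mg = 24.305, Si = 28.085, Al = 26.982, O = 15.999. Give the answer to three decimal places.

29.81 wt% MgO ÷ 40.304 g/mol = 0.73963 mol, giving 0.73963 Mg and 0.73963 O.
25.46 wt% Al2O3 ÷ 101.961 g/mol = 0.24970 mol, giving 0.49940 Al and 0.74910 O.
45.11 wt% SiO2 ÷ 60.083 g/mol = 0.75079 mol, giving 0.75079 Si and 1.50158 O.
Oxygen sums to 2.99031; scaling by 12/2.99031 = 4.01296 puts the formula on 12 O.
Si: 0.75079 × 4.01296 = 3.013 atoms per formula unit.

3.013 Si apfu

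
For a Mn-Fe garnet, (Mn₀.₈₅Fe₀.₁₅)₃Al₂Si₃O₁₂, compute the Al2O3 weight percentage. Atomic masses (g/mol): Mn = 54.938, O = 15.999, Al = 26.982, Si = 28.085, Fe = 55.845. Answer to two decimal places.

20.58 wt%

Molar mass of (Mn₀.₈₅Fe₀.₁₅)₃Al₂Si₃O₁₂ = 2.55·54.938 + 0.45·55.845 + 2·26.982 + 3·28.085 + 12·15.999 = 495.429 g/mol.
Each formula unit contains 2 Al, equivalent to 2/2 = 1.0000 mol Al2O3.
M(Al2O3) = 2×26.982 + 3×15.999 = 101.961 g/mol.
Mass of Al2O3 per formula unit = 1.0000 × 101.961 = 101.961 g.
Al2O3 wt% = 101.961 / 495.429 × 100 = 20.58%.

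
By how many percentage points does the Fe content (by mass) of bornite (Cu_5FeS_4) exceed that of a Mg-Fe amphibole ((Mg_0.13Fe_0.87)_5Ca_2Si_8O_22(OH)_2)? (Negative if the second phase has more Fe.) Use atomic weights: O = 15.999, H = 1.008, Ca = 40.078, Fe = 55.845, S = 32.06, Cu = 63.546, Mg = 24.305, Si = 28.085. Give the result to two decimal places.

First mineral: 55.845 g Fe in 501.815 g formula = 11.13 wt% Fe.
Second mineral: 242.926 g Fe in 949.552 g formula = 25.58 wt% Fe.
11.13% − 25.58% gives a difference of -14.45 percentage points.

-14.45 percentage points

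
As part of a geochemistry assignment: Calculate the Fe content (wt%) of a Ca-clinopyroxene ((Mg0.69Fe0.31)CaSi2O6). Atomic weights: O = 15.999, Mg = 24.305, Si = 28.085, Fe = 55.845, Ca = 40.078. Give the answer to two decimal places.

M((Mg0.69Fe0.31)CaSi2O6) = 226.324 g/mol.
Fe contributes 0.31 × 55.845 = 17.312 g per mole.
17.312/226.324 = 0.0765 → 7.65%.

7.65 wt%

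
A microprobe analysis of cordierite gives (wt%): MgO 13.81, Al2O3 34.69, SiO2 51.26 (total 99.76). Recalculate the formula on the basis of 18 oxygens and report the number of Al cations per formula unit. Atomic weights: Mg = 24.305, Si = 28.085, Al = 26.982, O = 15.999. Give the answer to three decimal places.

13.81 wt% MgO ÷ 40.304 g/mol = 0.34265 mol, giving 0.34265 Mg and 0.34265 O.
34.69 wt% Al2O3 ÷ 101.961 g/mol = 0.34023 mol, giving 0.68046 Al and 1.02069 O.
51.26 wt% SiO2 ÷ 60.083 g/mol = 0.85315 mol, giving 0.85315 Si and 1.70630 O.
Oxygen sums to 3.06964; scaling by 18/3.06964 = 5.86388 puts the formula on 18 O.
Al: 0.68046 × 5.86388 = 3.990 atoms per formula unit.

3.990 Al apfu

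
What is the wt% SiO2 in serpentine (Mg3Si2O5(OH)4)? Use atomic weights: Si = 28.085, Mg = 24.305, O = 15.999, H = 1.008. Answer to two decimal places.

Formula mass = 277.108 g/mol.
2 Si → 2.0000 mol SiO2 per formula unit; M(SiO2) = 60.083, so SiO2 mass = 120.166 g.
120.166/277.108 × 100 = 43.36 wt%.

43.36 wt%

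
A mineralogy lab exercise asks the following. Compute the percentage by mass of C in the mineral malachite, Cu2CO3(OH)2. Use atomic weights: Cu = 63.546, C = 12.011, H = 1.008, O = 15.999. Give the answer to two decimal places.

Molar mass of Cu2CO3(OH)2: 2*63.546 + 1*12.011 + 5*15.999 + 2*1.008 = 221.114 g/mol.
Mass of C per formula unit: 1 × 12.011 = 12.011 g.
Weight fraction C = 12.011 / 221.114 = 0.0543.

5.43 wt%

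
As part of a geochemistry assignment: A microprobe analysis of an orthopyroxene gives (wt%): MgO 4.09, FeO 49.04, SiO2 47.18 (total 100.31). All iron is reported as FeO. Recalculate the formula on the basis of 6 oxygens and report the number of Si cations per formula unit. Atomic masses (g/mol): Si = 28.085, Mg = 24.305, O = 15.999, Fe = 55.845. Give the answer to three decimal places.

2.001 Si apfu

4.09 wt% MgO ÷ 40.304 g/mol = 0.10148 mol, giving 0.10148 Mg and 0.10148 O.
49.04 wt% FeO ÷ 71.844 g/mol = 0.68259 mol, giving 0.68259 Fe and 0.68259 O.
47.18 wt% SiO2 ÷ 60.083 g/mol = 0.78525 mol, giving 0.78525 Si and 1.57050 O.
Oxygen sums to 2.35457; scaling by 6/2.35457 = 2.54824 puts the formula on 6 O.
Si: 0.78525 × 2.54824 = 2.001 atoms per formula unit.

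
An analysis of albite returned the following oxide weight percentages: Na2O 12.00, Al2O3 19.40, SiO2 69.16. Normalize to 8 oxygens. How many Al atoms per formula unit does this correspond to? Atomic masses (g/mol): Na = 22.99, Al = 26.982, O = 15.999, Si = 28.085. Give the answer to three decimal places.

0.993 Al apfu

12.00 wt% Na2O ÷ 61.979 g/mol = 0.19361 mol, giving 0.38722 Na and 0.19361 O.
19.40 wt% Al2O3 ÷ 101.961 g/mol = 0.19027 mol, giving 0.38054 Al and 0.57081 O.
69.16 wt% SiO2 ÷ 60.083 g/mol = 1.15107 mol, giving 1.15107 Si and 2.30214 O.
Oxygen sums to 3.06656; scaling by 8/3.06656 = 2.60879 puts the formula on 8 O.
Al: 0.38054 × 2.60879 = 0.993 atoms per formula unit.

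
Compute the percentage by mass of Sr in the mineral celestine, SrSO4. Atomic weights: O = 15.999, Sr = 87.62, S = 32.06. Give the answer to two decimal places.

M(SrSO4) = 183.676 g/mol.
Sr contributes 1 × 87.62 = 87.620 g per mole.
87.620/183.676 = 0.4770 → 47.70%.

47.70 weight percent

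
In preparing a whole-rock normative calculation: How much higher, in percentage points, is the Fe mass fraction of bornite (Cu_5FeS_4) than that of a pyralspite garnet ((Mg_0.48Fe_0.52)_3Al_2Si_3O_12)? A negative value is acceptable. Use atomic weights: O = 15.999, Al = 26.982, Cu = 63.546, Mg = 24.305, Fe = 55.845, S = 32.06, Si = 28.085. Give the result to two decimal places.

First mineral: 55.845 g Fe in 501.815 g formula = 11.13 wt% Fe.
Second mineral: 87.118 g Fe in 452.324 g formula = 19.26 wt% Fe.
11.13% − 19.26% gives a difference of -8.13 percentage points.

-8.13 percentage points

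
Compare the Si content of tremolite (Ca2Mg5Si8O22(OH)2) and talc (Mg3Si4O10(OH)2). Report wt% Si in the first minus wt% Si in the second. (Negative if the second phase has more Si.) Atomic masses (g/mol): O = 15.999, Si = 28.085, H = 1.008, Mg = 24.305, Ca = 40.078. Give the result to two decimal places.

Si in Ca2Mg5Si8O22(OH)2: molar mass 812.353 g/mol; 8×28.085 = 224.680 g → 27.66 wt%.
Si in Mg3Si4O10(OH)2: molar mass 379.259 g/mol; 4×28.085 = 112.340 g → 29.62 wt%.
Difference = 27.66 − 29.62 = -1.96 percentage points.

-1.96 percentage points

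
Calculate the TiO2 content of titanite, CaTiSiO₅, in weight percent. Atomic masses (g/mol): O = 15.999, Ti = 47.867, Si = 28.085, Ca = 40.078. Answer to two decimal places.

M(CaTiSiO₅) = 196.025 g/mol; M(TiO2) = 79.865 g/mol.
Moles TiO2 per formula unit = 1 Ti ÷ 1 = 1.0000.
TiO2 fraction = (1.0000 × 79.865) / 196.025 = 79.865/196.025 = 0.4074.

40.74 wt%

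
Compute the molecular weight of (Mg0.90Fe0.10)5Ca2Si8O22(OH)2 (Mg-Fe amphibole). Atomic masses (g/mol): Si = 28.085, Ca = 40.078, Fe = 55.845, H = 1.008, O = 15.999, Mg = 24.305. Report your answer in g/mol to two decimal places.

The formula mass is the sum 4.50*24.305 + 0.50*55.845 + 2*40.078 + 8*28.085 + 24*15.999 + 2*1.008.

828.12 g/mol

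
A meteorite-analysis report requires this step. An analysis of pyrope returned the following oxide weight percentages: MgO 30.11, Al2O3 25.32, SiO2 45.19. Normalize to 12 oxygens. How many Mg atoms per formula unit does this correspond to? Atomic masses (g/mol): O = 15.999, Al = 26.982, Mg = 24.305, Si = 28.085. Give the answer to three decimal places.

MgO (M=40.304): mol = 0.74707; Mg = 0.74707, O = 0.74707.
Al2O3 (M=101.961): mol = 0.24833; Al = 0.49666, O = 0.74499.
SiO2 (M=60.083): mol = 0.75213; Si = 0.75213, O = 1.50426.
ΣO = 2.99632; factor = 12/ΣO = 4.00491.
Mg apfu = 0.74707 × 4.00491 = 2.992.

2.992 Mg apfu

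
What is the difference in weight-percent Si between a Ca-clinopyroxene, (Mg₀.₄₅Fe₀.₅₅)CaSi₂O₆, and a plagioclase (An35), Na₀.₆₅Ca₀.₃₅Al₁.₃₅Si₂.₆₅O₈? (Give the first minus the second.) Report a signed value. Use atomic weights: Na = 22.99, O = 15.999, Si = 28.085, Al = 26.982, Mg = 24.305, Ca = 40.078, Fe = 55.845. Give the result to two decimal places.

-3.77 percentage points

First mineral: 56.170 g Si in 233.894 g formula = 24.02 wt% Si.
Second mineral: 74.425 g Si in 267.814 g formula = 27.79 wt% Si.
24.02% − 27.79% gives a difference of -3.77 percentage points.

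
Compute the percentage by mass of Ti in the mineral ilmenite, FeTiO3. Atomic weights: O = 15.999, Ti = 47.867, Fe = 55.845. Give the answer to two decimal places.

31.55 mass %

Molar mass of FeTiO3: 1·55.845 + 1·47.867 + 3·15.999 = 151.709 g/mol.
Mass of Ti per formula unit: 1 × 47.867 = 47.867 g.
Weight fraction Ti = 47.867 / 151.709 = 0.3155.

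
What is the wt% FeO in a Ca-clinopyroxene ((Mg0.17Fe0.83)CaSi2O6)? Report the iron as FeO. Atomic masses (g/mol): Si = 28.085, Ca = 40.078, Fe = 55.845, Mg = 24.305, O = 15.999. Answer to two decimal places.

24.57 wt%

M((Mg0.17Fe0.83)CaSi2O6) = 242.725 g/mol; M(FeO) = 71.844 g/mol.
Moles FeO per formula unit = 0.83 Fe ÷ 1 = 0.8300.
FeO fraction = (0.8300 × 71.844) / 242.725 = 59.631/242.725 = 0.2457.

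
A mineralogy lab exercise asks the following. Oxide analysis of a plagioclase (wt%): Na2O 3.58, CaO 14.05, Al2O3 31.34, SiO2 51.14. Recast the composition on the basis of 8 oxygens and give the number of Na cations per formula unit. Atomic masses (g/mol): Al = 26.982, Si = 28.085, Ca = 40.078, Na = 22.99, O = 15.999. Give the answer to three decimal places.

3.58 wt% Na2O ÷ 61.979 g/mol = 0.05776 mol, giving 0.11552 Na and 0.05776 O.
14.05 wt% CaO ÷ 56.077 g/mol = 0.25055 mol, giving 0.25055 Ca and 0.25055 O.
31.34 wt% Al2O3 ÷ 101.961 g/mol = 0.30737 mol, giving 0.61474 Al and 0.92211 O.
51.14 wt% SiO2 ÷ 60.083 g/mol = 0.85116 mol, giving 0.85116 Si and 1.70232 O.
Oxygen sums to 2.93274; scaling by 8/2.93274 = 2.72782 puts the formula on 8 O.
Na: 0.11552 × 2.72782 = 0.315 atoms per formula unit.

0.315 Na apfu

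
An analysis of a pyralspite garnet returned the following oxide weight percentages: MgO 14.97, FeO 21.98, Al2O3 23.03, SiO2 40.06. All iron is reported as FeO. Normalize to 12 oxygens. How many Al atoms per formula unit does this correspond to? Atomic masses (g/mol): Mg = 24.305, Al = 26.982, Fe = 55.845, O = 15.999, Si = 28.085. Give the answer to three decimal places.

MgO: 14.97/40.304 = 0.37143 mol → 0.37143 mol Mg, 0.37143 mol O.
FeO: 21.98/71.844 = 0.30594 mol → 0.30594 mol Fe, 0.30594 mol O.
Al2O3: 23.03/101.961 = 0.22587 mol → 0.45174 mol Al, 0.67761 mol O.
SiO2: 40.06/60.083 = 0.66674 mol → 0.66674 mol Si, 1.33348 mol O.
Total oxygen = 2.68846 mol. Normalization factor = 12/2.68846 = 4.46352.
Al per 12 O = 0.45174 × 4.46352 = 2.016.

2.016 Al apfu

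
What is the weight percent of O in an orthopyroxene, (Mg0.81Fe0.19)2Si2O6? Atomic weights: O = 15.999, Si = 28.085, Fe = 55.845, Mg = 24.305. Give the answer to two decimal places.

45.12 wt%

Molar mass of (Mg0.81Fe0.19)2Si2O6: 1.62*24.305 + 0.38*55.845 + 2*28.085 + 6*15.999 = 212.759 g/mol.
Mass of O per formula unit: 6 × 15.999 = 95.994 g.
Weight fraction O = 95.994 / 212.759 = 0.4512.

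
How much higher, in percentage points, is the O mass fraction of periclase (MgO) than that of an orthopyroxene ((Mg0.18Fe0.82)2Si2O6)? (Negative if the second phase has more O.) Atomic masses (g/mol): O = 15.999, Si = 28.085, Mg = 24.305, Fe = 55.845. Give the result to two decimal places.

1.68 percentage points

M(MgO) = 40.304 g/mol, so wt% O = 15.999/40.304 × 100 = 39.70%.
M((Mg0.18Fe0.82)2Si2O6) = 252.500 g/mol, so wt% O = 95.994/252.500 × 100 = 38.02%.
39.70 − 38.02 = 1.68 pp.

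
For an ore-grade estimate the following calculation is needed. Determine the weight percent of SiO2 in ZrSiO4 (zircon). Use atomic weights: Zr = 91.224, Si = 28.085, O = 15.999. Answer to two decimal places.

32.78 wt%

Molar mass of ZrSiO4 = 1×91.224 + 1×28.085 + 4×15.999 = 183.305 g/mol.
Each formula unit contains 1 Si, equivalent to 1/1 = 1.0000 mol SiO2.
M(SiO2) = 1×28.085 + 2×15.999 = 60.083 g/mol.
Mass of SiO2 per formula unit = 1.0000 × 60.083 = 60.083 g.
SiO2 wt% = 60.083 / 183.305 × 100 = 32.78%.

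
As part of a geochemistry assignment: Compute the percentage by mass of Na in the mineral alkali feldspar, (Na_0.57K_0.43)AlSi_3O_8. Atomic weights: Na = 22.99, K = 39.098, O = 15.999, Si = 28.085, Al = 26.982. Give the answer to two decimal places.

Molar mass of (Na_0.57K_0.43)AlSi_3O_8: 0.57*22.99 + 0.43*39.098 + 1*26.982 + 3*28.085 + 8*15.999 = 269.145 g/mol.
Mass of Na per formula unit: 0.57 × 22.99 = 13.104 g.
Weight fraction Na = 13.104 / 269.145 = 0.0487.

4.87 mass %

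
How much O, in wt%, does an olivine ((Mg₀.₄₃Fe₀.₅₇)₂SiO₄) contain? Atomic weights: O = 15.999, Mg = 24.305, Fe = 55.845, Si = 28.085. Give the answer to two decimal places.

Formula mass = 0.86*24.305 + 1.14*55.845 + 1*28.085 + 4*15.999 = 176.647 g/mol, of which 63.996 g is O.
So O makes up 63.996/176.647 = 0.3623 of the mass, i.e. 36.23%.

36.23 wt%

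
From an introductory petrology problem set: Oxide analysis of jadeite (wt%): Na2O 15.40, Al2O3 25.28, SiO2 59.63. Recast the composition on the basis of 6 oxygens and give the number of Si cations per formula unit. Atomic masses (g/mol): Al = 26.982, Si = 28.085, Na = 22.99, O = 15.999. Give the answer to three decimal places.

Na2O: 15.40/61.979 = 0.24847 mol → 0.49694 mol Na, 0.24847 mol O.
Al2O3: 25.28/101.961 = 0.24794 mol → 0.49588 mol Al, 0.74382 mol O.
SiO2: 59.63/60.083 = 0.99246 mol → 0.99246 mol Si, 1.98492 mol O.
Total oxygen = 2.97721 mol. Normalization factor = 6/2.97721 = 2.01531.
Si per 6 O = 0.99246 × 2.01531 = 2.000.

2.000 Si apfu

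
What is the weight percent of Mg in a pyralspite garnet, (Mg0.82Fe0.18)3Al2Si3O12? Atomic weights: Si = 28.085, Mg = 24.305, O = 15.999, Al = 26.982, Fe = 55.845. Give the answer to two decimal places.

14.23 mass %

M((Mg0.82Fe0.18)3Al2Si3O12) = 420.154 g/mol.
Mg contributes 2.46 × 24.305 = 59.790 g per mole.
59.790/420.154 = 0.1423 → 14.23%.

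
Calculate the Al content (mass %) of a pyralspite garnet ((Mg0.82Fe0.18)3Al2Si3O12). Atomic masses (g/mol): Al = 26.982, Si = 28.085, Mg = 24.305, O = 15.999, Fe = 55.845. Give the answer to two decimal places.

Molar mass of (Mg0.82Fe0.18)3Al2Si3O12: 2.46×24.305 + 0.54×55.845 + 2×26.982 + 3×28.085 + 12×15.999 = 420.154 g/mol.
Mass of Al per formula unit: 2 × 26.982 = 53.964 g.
Weight fraction Al = 53.964 / 420.154 = 0.1284.

12.84 mass %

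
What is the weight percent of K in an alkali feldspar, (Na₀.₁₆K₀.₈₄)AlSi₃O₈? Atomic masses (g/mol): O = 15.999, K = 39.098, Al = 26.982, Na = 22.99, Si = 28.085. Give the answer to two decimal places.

11.91 weight percent

Molar mass of (Na₀.₁₆K₀.₈₄)AlSi₃O₈: 0.16*22.99 + 0.84*39.098 + 1*26.982 + 3*28.085 + 8*15.999 = 275.750 g/mol.
Mass of K per formula unit: 0.84 × 39.098 = 32.842 g.
Weight fraction K = 32.842 / 275.750 = 0.1191.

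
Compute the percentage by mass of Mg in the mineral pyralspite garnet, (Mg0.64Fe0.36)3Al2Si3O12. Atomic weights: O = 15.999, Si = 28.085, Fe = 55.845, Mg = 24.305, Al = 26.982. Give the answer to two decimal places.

10.67 mass %

M((Mg0.64Fe0.36)3Al2Si3O12) = 437.185 g/mol.
Mg contributes 1.92 × 24.305 = 46.666 g per mole.
46.666/437.185 = 0.1067 → 10.67%.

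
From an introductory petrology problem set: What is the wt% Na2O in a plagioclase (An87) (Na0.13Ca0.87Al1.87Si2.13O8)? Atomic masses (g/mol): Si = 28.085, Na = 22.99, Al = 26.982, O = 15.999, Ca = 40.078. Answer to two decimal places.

Molar mass of Na0.13Ca0.87Al1.87Si2.13O8 = 0.13*22.99 + 0.87*40.078 + 1.87*26.982 + 2.13*28.085 + 8*15.999 = 276.126 g/mol.
Each formula unit contains 0.13 Na, equivalent to 0.13/2 = 0.0650 mol Na2O.
M(Na2O) = 2×22.99 + 1×15.999 = 61.979 g/mol.
Mass of Na2O per formula unit = 0.0650 × 61.979 = 4.029 g.
Na2O wt% = 4.029 / 276.126 × 100 = 1.46%.

1.46 wt%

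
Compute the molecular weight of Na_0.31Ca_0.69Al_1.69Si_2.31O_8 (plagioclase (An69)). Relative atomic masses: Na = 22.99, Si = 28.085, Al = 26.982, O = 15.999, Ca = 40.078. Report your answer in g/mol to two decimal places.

M = 0.31*22.99 + 0.69*40.078 + 1.69*26.982 + 2.31*28.085 + 8*15.999

273.25 g/mol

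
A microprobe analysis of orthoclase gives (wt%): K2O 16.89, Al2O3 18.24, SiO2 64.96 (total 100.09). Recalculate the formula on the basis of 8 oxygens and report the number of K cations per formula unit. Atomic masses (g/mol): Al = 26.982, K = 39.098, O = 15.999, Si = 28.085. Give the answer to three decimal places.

K2O (M=94.195): mol = 0.17931; K = 0.35862, O = 0.17931.
Al2O3 (M=101.961): mol = 0.17889; Al = 0.35778, O = 0.53667.
SiO2 (M=60.083): mol = 1.08117; Si = 1.08117, O = 2.16234.
ΣO = 2.87832; factor = 8/ΣO = 2.77940.
K apfu = 0.35862 × 2.77940 = 0.997.

0.997 K apfu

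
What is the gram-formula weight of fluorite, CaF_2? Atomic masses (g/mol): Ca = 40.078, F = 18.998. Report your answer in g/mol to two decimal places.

78.07 g/mol

Ca: 1 × 40.078 = 40.0780
F: 2 × 18.998 = 37.9960
Summing the contributions gives the formula mass.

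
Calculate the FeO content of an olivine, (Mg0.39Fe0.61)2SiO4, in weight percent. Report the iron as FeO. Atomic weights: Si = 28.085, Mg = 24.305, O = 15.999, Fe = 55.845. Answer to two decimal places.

Molar mass of (Mg0.39Fe0.61)2SiO4 = 0.78*24.305 + 1.22*55.845 + 1*28.085 + 4*15.999 = 179.170 g/mol.
Each formula unit contains 1.22 Fe, equivalent to 1.22/1 = 1.2200 mol FeO.
M(FeO) = 1×55.845 + 1×15.999 = 71.844 g/mol.
Mass of FeO per formula unit = 1.2200 × 71.844 = 87.650 g.
FeO wt% = 87.650 / 179.170 × 100 = 48.92%.

48.92 wt%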